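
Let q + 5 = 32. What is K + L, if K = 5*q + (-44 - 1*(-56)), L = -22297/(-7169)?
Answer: 1076140/7169 ≈ 150.11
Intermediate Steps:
q = 27 (q = -5 + 32 = 27)
L = 22297/7169 (L = -22297*(-1/7169) = 22297/7169 ≈ 3.1102)
K = 147 (K = 5*27 + (-44 - 1*(-56)) = 135 + (-44 + 56) = 135 + 12 = 147)
K + L = 147 + 22297/7169 = 1076140/7169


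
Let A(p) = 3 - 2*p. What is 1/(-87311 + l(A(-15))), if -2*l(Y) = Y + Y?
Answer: -1/87344 ≈ -1.1449e-5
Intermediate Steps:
l(Y) = -Y (l(Y) = -(Y + Y)/2 = -Y)
1/(-87311 + l(A(-15))) = 1/(-87311 - (3 - 2*(-15))) = 1/(-87311 - (3 + 30)) = 1/(-87311 - 1*33) = 1/(-87311 - 33) = 1/(-87344) = -1/87344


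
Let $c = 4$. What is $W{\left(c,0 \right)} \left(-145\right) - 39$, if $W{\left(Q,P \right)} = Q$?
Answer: $-619$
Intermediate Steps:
$W{\left(c,0 \right)} \left(-145\right) - 39 = 4 \left(-145\right) - 39 = -580 - 39 = -619$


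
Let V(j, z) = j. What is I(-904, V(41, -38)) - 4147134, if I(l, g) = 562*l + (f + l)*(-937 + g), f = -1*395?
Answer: -3491278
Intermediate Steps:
f = -395
I(l, g) = 562*l + (-937 + g)*(-395 + l) (I(l, g) = 562*l + (-395 + l)*(-937 + g) = 562*l + (-937 + g)*(-395 + l))
I(-904, V(41, -38)) - 4147134 = (370115 - 395*41 - 375*(-904) + 41*(-904)) - 4147134 = (370115 - 16195 + 339000 - 37064) - 4147134 = 655856 - 4147134 = -3491278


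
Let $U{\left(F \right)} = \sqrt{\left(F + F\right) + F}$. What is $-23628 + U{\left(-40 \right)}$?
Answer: $-23628 + 2 i \sqrt{30} \approx -23628.0 + 10.954 i$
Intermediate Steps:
$U{\left(F \right)} = \sqrt{3} \sqrt{F}$ ($U{\left(F \right)} = \sqrt{2 F + F} = \sqrt{3 F} = \sqrt{3} \sqrt{F}$)
$-23628 + U{\left(-40 \right)} = -23628 + \sqrt{3} \sqrt{-40} = -23628 + \sqrt{3} \cdot 2 i \sqrt{10} = -23628 + 2 i \sqrt{30}$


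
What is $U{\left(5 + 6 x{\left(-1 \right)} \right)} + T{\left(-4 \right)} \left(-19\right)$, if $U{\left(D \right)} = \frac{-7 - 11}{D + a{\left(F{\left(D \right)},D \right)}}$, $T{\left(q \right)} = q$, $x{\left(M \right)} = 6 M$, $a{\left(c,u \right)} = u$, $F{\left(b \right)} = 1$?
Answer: $\frac{2365}{31} \approx 76.29$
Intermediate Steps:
$U{\left(D \right)} = - \frac{9}{D}$ ($U{\left(D \right)} = \frac{-7 - 11}{D + D} = - \frac{18}{2 D} = - 18 \frac{1}{2 D} = - \frac{9}{D}$)
$U{\left(5 + 6 x{\left(-1 \right)} \right)} + T{\left(-4 \right)} \left(-19\right) = - \frac{9}{5 + 6 \cdot 6 \left(-1\right)} - -76 = - \frac{9}{5 + 6 \left(-6\right)} + 76 = - \frac{9}{5 - 36} + 76 = - \frac{9}{-31} + 76 = \left(-9\right) \left(- \frac{1}{31}\right) + 76 = \frac{9}{31} + 76 = \frac{2365}{31}$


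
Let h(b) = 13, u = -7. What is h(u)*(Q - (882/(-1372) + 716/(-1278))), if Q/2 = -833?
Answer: -193612549/8946 ≈ -21642.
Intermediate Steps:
Q = -1666 (Q = 2*(-833) = -1666)
h(u)*(Q - (882/(-1372) + 716/(-1278))) = 13*(-1666 - (882/(-1372) + 716/(-1278))) = 13*(-1666 - (882*(-1/1372) + 716*(-1/1278))) = 13*(-1666 - (-9/14 - 358/639)) = 13*(-1666 - 1*(-10763/8946)) = 13*(-1666 + 10763/8946) = 13*(-14893273/8946) = -193612549/8946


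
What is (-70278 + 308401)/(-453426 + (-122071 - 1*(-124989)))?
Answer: -238123/450508 ≈ -0.52857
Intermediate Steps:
(-70278 + 308401)/(-453426 + (-122071 - 1*(-124989))) = 238123/(-453426 + (-122071 + 124989)) = 238123/(-453426 + 2918) = 238123/(-450508) = 238123*(-1/450508) = -238123/450508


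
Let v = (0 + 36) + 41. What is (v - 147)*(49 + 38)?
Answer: -6090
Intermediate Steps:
v = 77 (v = 36 + 41 = 77)
(v - 147)*(49 + 38) = (77 - 147)*(49 + 38) = -70*87 = -6090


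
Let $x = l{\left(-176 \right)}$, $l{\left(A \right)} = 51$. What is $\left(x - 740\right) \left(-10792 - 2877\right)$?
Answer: $9417941$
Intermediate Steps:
$x = 51$
$\left(x - 740\right) \left(-10792 - 2877\right) = \left(51 - 740\right) \left(-10792 - 2877\right) = \left(-689\right) \left(-13669\right) = 9417941$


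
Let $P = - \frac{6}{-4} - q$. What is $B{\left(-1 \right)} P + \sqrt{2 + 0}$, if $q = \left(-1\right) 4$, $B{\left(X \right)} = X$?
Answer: $- \frac{11}{2} + \sqrt{2} \approx -4.0858$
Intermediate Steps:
$q = -4$
$P = \frac{11}{2}$ ($P = - \frac{6}{-4} - -4 = \left(-6\right) \left(- \frac{1}{4}\right) + 4 = \frac{3}{2} + 4 = \frac{11}{2} \approx 5.5$)
$B{\left(-1 \right)} P + \sqrt{2 + 0} = \left(-1\right) \frac{11}{2} + \sqrt{2 + 0} = - \frac{11}{2} + \sqrt{2}$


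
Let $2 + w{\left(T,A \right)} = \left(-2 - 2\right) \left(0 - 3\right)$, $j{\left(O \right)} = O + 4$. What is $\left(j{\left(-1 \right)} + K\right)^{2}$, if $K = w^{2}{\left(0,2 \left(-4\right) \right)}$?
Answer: $10609$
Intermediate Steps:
$j{\left(O \right)} = 4 + O$
$w{\left(T,A \right)} = 10$ ($w{\left(T,A \right)} = -2 + \left(-2 - 2\right) \left(0 - 3\right) = -2 - -12 = -2 + 12 = 10$)
$K = 100$ ($K = 10^{2} = 100$)
$\left(j{\left(-1 \right)} + K\right)^{2} = \left(\left(4 - 1\right) + 100\right)^{2} = \left(3 + 100\right)^{2} = 103^{2} = 10609$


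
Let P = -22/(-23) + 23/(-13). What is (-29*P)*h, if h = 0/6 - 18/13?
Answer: -126846/3887 ≈ -32.633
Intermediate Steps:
h = -18/13 (h = 0*(⅙) - 18*1/13 = 0 - 18/13 = -18/13 ≈ -1.3846)
P = -243/299 (P = -22*(-1/23) + 23*(-1/13) = 22/23 - 23/13 = -243/299 ≈ -0.81271)
(-29*P)*h = -29*(-243/299)*(-18/13) = (7047/299)*(-18/13) = -126846/3887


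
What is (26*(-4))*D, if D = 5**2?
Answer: -2600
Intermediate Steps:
D = 25
(26*(-4))*D = (26*(-4))*25 = -104*25 = -2600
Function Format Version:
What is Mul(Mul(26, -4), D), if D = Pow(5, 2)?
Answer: -2600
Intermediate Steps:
D = 25
Mul(Mul(26, -4), D) = Mul(Mul(26, -4), 25) = Mul(-104, 25) = -2600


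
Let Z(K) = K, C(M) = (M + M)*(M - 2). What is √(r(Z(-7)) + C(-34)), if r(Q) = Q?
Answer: √2441 ≈ 49.406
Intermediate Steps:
C(M) = 2*M*(-2 + M) (C(M) = (2*M)*(-2 + M) = 2*M*(-2 + M))
√(r(Z(-7)) + C(-34)) = √(-7 + 2*(-34)*(-2 - 34)) = √(-7 + 2*(-34)*(-36)) = √(-7 + 2448) = √2441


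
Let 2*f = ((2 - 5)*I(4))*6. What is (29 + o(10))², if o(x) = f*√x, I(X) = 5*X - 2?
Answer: 263281 - 9396*√10 ≈ 2.3357e+5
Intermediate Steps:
I(X) = -2 + 5*X
f = -162 (f = (((2 - 5)*(-2 + 5*4))*6)/2 = (-3*(-2 + 20)*6)/2 = (-3*18*6)/2 = (-54*6)/2 = (½)*(-324) = -162)
o(x) = -162*√x
(29 + o(10))² = (29 - 162*√10)²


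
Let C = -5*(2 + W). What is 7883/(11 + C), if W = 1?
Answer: -7883/4 ≈ -1970.8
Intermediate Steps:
C = -15 (C = -5*(2 + 1) = -5*3 = -15)
7883/(11 + C) = 7883/(11 - 15) = 7883/(-4) = 7883*(-¼) = -7883/4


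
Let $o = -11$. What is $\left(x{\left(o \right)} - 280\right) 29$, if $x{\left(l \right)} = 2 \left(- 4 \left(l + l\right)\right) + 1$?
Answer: $-2987$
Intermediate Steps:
$x{\left(l \right)} = 1 - 16 l$ ($x{\left(l \right)} = 2 \left(- 4 \cdot 2 l\right) + 1 = 2 \left(- 8 l\right) + 1 = - 16 l + 1 = 1 - 16 l$)
$\left(x{\left(o \right)} - 280\right) 29 = \left(\left(1 - -176\right) - 280\right) 29 = \left(\left(1 + 176\right) - 280\right) 29 = \left(177 - 280\right) 29 = \left(-103\right) 29 = -2987$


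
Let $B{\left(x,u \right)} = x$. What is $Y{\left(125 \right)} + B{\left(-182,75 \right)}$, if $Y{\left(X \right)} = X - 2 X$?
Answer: $-307$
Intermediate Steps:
$Y{\left(X \right)} = - X$
$Y{\left(125 \right)} + B{\left(-182,75 \right)} = \left(-1\right) 125 - 182 = -125 - 182 = -307$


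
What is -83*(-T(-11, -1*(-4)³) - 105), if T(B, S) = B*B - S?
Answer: 13446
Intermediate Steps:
T(B, S) = B² - S
-83*(-T(-11, -1*(-4)³) - 105) = -83*(-((-11)² - (-1)*(-4)³) - 105) = -83*(-(121 - (-1)*(-64)) - 105) = -83*(-(121 - 1*64) - 105) = -83*(-(121 - 64) - 105) = -83*(-1*57 - 105) = -83*(-57 - 105) = -83*(-162) = 13446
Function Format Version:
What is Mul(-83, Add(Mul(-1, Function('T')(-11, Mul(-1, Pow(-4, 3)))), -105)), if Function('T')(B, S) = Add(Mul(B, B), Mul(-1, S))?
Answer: 13446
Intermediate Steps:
Function('T')(B, S) = Add(Pow(B, 2), Mul(-1, S))
Mul(-83, Add(Mul(-1, Function('T')(-11, Mul(-1, Pow(-4, 3)))), -105)) = Mul(-83, Add(Mul(-1, Add(Pow(-11, 2), Mul(-1, Mul(-1, Pow(-4, 3))))), -105)) = Mul(-83, Add(Mul(-1, Add(121, Mul(-1, Mul(-1, -64)))), -105)) = Mul(-83, Add(Mul(-1, Add(121, Mul(-1, 64))), -105)) = Mul(-83, Add(Mul(-1, Add(121, -64)), -105)) = Mul(-83, Add(Mul(-1, 57), -105)) = Mul(-83, Add(-57, -105)) = Mul(-83, -162) = 13446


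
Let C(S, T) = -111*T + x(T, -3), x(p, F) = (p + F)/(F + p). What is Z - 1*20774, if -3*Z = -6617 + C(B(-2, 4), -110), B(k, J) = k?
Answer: -67916/3 ≈ -22639.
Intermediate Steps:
x(p, F) = 1 (x(p, F) = (F + p)/(F + p) = 1)
C(S, T) = 1 - 111*T (C(S, T) = -111*T + 1 = 1 - 111*T)
Z = -5594/3 (Z = -(-6617 + (1 - 111*(-110)))/3 = -(-6617 + (1 + 12210))/3 = -(-6617 + 12211)/3 = -⅓*5594 = -5594/3 ≈ -1864.7)
Z - 1*20774 = -5594/3 - 1*20774 = -5594/3 - 20774 = -67916/3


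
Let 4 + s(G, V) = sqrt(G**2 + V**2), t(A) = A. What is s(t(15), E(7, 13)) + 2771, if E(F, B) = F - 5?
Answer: 2767 + sqrt(229) ≈ 2782.1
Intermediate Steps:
E(F, B) = -5 + F
s(G, V) = -4 + sqrt(G**2 + V**2)
s(t(15), E(7, 13)) + 2771 = (-4 + sqrt(15**2 + (-5 + 7)**2)) + 2771 = (-4 + sqrt(225 + 2**2)) + 2771 = (-4 + sqrt(225 + 4)) + 2771 = (-4 + sqrt(229)) + 2771 = 2767 + sqrt(229)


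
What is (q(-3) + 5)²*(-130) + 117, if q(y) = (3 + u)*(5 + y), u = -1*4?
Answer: -1053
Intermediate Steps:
u = -4
q(y) = -5 - y (q(y) = (3 - 4)*(5 + y) = -(5 + y) = -5 - y)
(q(-3) + 5)²*(-130) + 117 = ((-5 - 1*(-3)) + 5)²*(-130) + 117 = ((-5 + 3) + 5)²*(-130) + 117 = (-2 + 5)²*(-130) + 117 = 3²*(-130) + 117 = 9*(-130) + 117 = -1170 + 117 = -1053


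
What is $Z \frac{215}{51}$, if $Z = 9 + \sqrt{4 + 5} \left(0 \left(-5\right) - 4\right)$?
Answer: $- \frac{215}{17} \approx -12.647$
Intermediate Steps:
$Z = -3$ ($Z = 9 + \sqrt{9} \left(0 - 4\right) = 9 + 3 \left(-4\right) = 9 - 12 = -3$)
$Z \frac{215}{51} = - 3 \cdot \frac{215}{51} = - 3 \cdot 215 \cdot \frac{1}{51} = \left(-3\right) \frac{215}{51} = - \frac{215}{17}$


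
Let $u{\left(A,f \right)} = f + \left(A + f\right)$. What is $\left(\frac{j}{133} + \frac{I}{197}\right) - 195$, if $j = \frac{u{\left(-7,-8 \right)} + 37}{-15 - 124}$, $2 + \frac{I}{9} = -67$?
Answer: $- \frac{103094470}{520277} \approx -198.15$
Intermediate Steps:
$I = -621$ ($I = -18 + 9 \left(-67\right) = -18 - 603 = -621$)
$u{\left(A,f \right)} = A + 2 f$
$j = - \frac{14}{139}$ ($j = \frac{\left(-7 + 2 \left(-8\right)\right) + 37}{-15 - 124} = \frac{\left(-7 - 16\right) + 37}{-139} = \left(-23 + 37\right) \left(- \frac{1}{139}\right) = 14 \left(- \frac{1}{139}\right) = - \frac{14}{139} \approx -0.10072$)
$\left(\frac{j}{133} + \frac{I}{197}\right) - 195 = \left(- \frac{14}{139 \cdot 133} - \frac{621}{197}\right) - 195 = \left(\left(- \frac{14}{139}\right) \frac{1}{133} - \frac{621}{197}\right) - 195 = \left(- \frac{2}{2641} - \frac{621}{197}\right) - 195 = - \frac{1640455}{520277} - 195 = - \frac{103094470}{520277}$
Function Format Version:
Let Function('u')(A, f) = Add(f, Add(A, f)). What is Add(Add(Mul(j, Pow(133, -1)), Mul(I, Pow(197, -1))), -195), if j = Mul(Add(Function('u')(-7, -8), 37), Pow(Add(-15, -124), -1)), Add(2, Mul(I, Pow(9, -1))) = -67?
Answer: Rational(-103094470, 520277) ≈ -198.15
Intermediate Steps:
I = -621 (I = Add(-18, Mul(9, -67)) = Add(-18, -603) = -621)
Function('u')(A, f) = Add(A, Mul(2, f))
j = Rational(-14, 139) (j = Mul(Add(Add(-7, Mul(2, -8)), 37), Pow(Add(-15, -124), -1)) = Mul(Add(Add(-7, -16), 37), Pow(-139, -1)) = Mul(Add(-23, 37), Rational(-1, 139)) = Mul(14, Rational(-1, 139)) = Rational(-14, 139) ≈ -0.10072)
Add(Add(Mul(j, Pow(133, -1)), Mul(I, Pow(197, -1))), -195) = Add(Add(Mul(Rational(-14, 139), Pow(133, -1)), Mul(-621, Pow(197, -1))), -195) = Add(Add(Mul(Rational(-14, 139), Rational(1, 133)), Mul(-621, Rational(1, 197))), -195) = Add(Add(Rational(-2, 2641), Rational(-621, 197)), -195) = Add(Rational(-1640455, 520277), -195) = Rational(-103094470, 520277)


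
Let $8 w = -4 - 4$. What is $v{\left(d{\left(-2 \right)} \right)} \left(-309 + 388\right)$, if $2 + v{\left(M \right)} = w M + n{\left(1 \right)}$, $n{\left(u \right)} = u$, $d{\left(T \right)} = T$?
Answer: $79$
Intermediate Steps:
$w = -1$ ($w = \frac{-4 - 4}{8} = \frac{1}{8} \left(-8\right) = -1$)
$v{\left(M \right)} = -1 - M$ ($v{\left(M \right)} = -2 - \left(-1 + M\right) = -1 - M$)
$v{\left(d{\left(-2 \right)} \right)} \left(-309 + 388\right) = \left(-1 - -2\right) \left(-309 + 388\right) = \left(-1 + 2\right) 79 = 1 \cdot 79 = 79$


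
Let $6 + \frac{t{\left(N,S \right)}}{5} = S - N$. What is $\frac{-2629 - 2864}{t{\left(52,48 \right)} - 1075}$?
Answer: $\frac{1831}{375} \approx 4.8827$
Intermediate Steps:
$t{\left(N,S \right)} = -30 - 5 N + 5 S$ ($t{\left(N,S \right)} = -30 + 5 \left(S - N\right) = -30 - \left(- 5 S + 5 N\right) = -30 - 5 N + 5 S$)
$\frac{-2629 - 2864}{t{\left(52,48 \right)} - 1075} = \frac{-2629 - 2864}{\left(-30 - 260 + 5 \cdot 48\right) - 1075} = - \frac{5493}{\left(-30 - 260 + 240\right) - 1075} = - \frac{5493}{-50 - 1075} = - \frac{5493}{-1125} = \left(-5493\right) \left(- \frac{1}{1125}\right) = \frac{1831}{375}$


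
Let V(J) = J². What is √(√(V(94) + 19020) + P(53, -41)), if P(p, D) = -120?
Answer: 2*√(-30 + √1741) ≈ 6.8484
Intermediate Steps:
√(√(V(94) + 19020) + P(53, -41)) = √(√(94² + 19020) - 120) = √(√(8836 + 19020) - 120) = √(√27856 - 120) = √(4*√1741 - 120) = √(-120 + 4*√1741)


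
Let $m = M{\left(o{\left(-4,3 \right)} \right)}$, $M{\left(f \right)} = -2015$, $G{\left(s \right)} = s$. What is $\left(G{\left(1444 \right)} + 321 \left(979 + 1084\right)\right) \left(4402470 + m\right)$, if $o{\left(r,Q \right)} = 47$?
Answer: $2920436768485$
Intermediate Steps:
$m = -2015$
$\left(G{\left(1444 \right)} + 321 \left(979 + 1084\right)\right) \left(4402470 + m\right) = \left(1444 + 321 \left(979 + 1084\right)\right) \left(4402470 - 2015\right) = \left(1444 + 321 \cdot 2063\right) 4400455 = \left(1444 + 662223\right) 4400455 = 663667 \cdot 4400455 = 2920436768485$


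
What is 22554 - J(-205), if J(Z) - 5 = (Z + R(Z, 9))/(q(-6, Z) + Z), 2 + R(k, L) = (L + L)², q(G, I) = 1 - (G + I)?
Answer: 157726/7 ≈ 22532.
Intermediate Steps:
q(G, I) = 1 - G - I (q(G, I) = 1 + (-G - I) = 1 - G - I)
R(k, L) = -2 + 4*L² (R(k, L) = -2 + (L + L)² = -2 + (2*L)² = -2 + 4*L²)
J(Z) = 51 + Z/7 (J(Z) = 5 + (Z + (-2 + 4*9²))/((1 - 1*(-6) - Z) + Z) = 5 + (Z + (-2 + 4*81))/((1 + 6 - Z) + Z) = 5 + (Z + (-2 + 324))/((7 - Z) + Z) = 5 + (Z + 322)/7 = 5 + (322 + Z)*(⅐) = 5 + (46 + Z/7) = 51 + Z/7)
22554 - J(-205) = 22554 - (51 + (⅐)*(-205)) = 22554 - (51 - 205/7) = 22554 - 1*152/7 = 22554 - 152/7 = 157726/7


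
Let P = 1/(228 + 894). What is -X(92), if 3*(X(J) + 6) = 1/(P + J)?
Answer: 618976/103225 ≈ 5.9964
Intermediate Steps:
P = 1/1122 ≈ 0.00089127
X(J) = -6 + 1/(3*(1/1122 + J))
-X(92) = -4*(92 - 1683*92)/(1 + 1122*92) = -4*(92 - 154836)/(1 + 103224) = -4*(-154744)/103225 = -1*(-618976/103225) = 618976/103225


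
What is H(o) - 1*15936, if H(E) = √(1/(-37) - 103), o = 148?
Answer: -15936 + 2*I*√35261/37 ≈ -15936.0 + 10.15*I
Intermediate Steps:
H(E) = 2*I*√35261/37 (H(E) = √(-1/37 - 103) = √(-3812/37) = 2*I*√35261/37)
H(o) - 1*15936 = 2*I*√35261/37 - 1*15936 = 2*I*√35261/37 - 15936 = -15936 + 2*I*√35261/37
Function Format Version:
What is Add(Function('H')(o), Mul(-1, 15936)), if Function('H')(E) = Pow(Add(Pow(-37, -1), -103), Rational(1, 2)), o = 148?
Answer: Add(-15936, Mul(Rational(2, 37), I, Pow(35261, Rational(1, 2)))) ≈ Add(-15936., Mul(10.150, I))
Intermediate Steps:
Function('H')(E) = Mul(Rational(2, 37), I, Pow(35261, Rational(1, 2))) (Function('H')(E) = Pow(Add(Rational(-1, 37), -103), Rational(1, 2)) = Pow(Rational(-3812, 37), Rational(1, 2)) = Mul(Rational(2, 37), I, Pow(35261, Rational(1, 2))))
Add(Function('H')(o), Mul(-1, 15936)) = Add(Mul(Rational(2, 37), I, Pow(35261, Rational(1, 2))), Mul(-1, 15936)) = Add(Mul(Rational(2, 37), I, Pow(35261, Rational(1, 2))), -15936) = Add(-15936, Mul(Rational(2, 37), I, Pow(35261, Rational(1, 2))))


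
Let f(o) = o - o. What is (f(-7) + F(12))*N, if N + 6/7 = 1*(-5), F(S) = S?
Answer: -492/7 ≈ -70.286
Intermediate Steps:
f(o) = 0
N = -41/7 (N = -6/7 + 1*(-5) = -6/7 - 5 = -41/7 ≈ -5.8571)
(f(-7) + F(12))*N = (0 + 12)*(-41/7) = 12*(-41/7) = -492/7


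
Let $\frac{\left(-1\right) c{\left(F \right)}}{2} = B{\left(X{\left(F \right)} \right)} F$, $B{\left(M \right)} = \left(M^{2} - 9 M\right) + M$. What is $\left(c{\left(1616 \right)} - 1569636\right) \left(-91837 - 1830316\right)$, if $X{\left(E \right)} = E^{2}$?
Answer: $42366579396800403121156$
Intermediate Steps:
$B{\left(M \right)} = M^{2} - 8 M$
$c{\left(F \right)} = - 2 F^{3} \left(-8 + F^{2}\right)$ ($c{\left(F \right)} = - 2 F^{2} \left(-8 + F^{2}\right) F = - 2 F^{3} \left(-8 + F^{2}\right)$)
$\left(c{\left(1616 \right)} - 1569636\right) \left(-91837 - 1830316\right) = \left(2 \cdot 1616^{3} \left(8 - 1616^{2}\right) - 1569636\right) \left(-91837 - 1830316\right) = \left(2 \cdot 4220112896 \left(8 - 2611456\right) - 1569636\right) \left(-1922153\right) = \left(2 \cdot 4220112896 \left(-2611448\right) - 1569636\right) \left(-1922153\right) = \left(-22041210764066816 - 1569636\right) \left(-1922153\right) = \left(-22041210765636452\right) \left(-1922153\right) = 42366579396800403121156$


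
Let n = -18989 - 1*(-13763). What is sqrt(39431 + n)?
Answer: sqrt(34205) ≈ 184.95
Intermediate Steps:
n = -5226 (n = -18989 + 13763 = -5226)
sqrt(39431 + n) = sqrt(39431 - 5226) = sqrt(34205)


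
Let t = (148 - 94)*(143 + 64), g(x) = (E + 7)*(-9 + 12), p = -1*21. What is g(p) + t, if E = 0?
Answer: 11199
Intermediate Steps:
p = -21
g(x) = 21 (g(x) = (0 + 7)*(-9 + 12) = 7*3 = 21)
t = 11178 (t = 54*207 = 11178)
g(p) + t = 21 + 11178 = 11199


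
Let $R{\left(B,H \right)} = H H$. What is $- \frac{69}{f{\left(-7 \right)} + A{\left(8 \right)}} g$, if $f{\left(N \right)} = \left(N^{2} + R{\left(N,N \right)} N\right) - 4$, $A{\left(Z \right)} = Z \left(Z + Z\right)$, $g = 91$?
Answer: $\frac{6279}{170} \approx 36.935$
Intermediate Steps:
$A{\left(Z \right)} = 2 Z^{2}$ ($A{\left(Z \right)} = Z 2 Z = 2 Z^{2}$)
$R{\left(B,H \right)} = H^{2}$
$f{\left(N \right)} = -4 + N^{2} + N^{3}$ ($f{\left(N \right)} = \left(N^{2} + N^{2} N\right) - 4 = \left(N^{2} + N^{3}\right) - 4 = -4 + N^{2} + N^{3}$)
$- \frac{69}{f{\left(-7 \right)} + A{\left(8 \right)}} g = - \frac{69}{\left(-4 + \left(-7\right)^{2} + \left(-7\right)^{3}\right) + 2 \cdot 8^{2}} \cdot 91 = - \frac{69}{\left(-4 + 49 - 343\right) + 2 \cdot 64} \cdot 91 = - \frac{69}{-298 + 128} \cdot 91 = - \frac{69}{-170} \cdot 91 = \left(-69\right) \left(- \frac{1}{170}\right) 91 = \frac{69}{170} \cdot 91 = \frac{6279}{170}$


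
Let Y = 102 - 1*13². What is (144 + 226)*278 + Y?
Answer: 102793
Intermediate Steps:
Y = -67 (Y = 102 - 1*169 = 102 - 169 = -67)
(144 + 226)*278 + Y = (144 + 226)*278 - 67 = 370*278 - 67 = 102860 - 67 = 102793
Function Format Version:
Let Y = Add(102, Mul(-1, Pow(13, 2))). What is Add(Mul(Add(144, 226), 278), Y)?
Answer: 102793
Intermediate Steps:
Y = -67 (Y = Add(102, Mul(-1, 169)) = Add(102, -169) = -67)
Add(Mul(Add(144, 226), 278), Y) = Add(Mul(Add(144, 226), 278), -67) = Add(Mul(370, 278), -67) = Add(102860, -67) = 102793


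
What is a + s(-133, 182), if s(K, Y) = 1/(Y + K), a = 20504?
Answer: 1004697/49 ≈ 20504.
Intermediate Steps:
s(K, Y) = 1/(K + Y)
a + s(-133, 182) = 20504 + 1/(-133 + 182) = 20504 + 1/49 = 1004697/49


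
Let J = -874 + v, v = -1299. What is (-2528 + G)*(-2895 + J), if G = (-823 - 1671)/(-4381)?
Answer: 56116311832/4381 ≈ 1.2809e+7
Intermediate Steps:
G = 2494/4381 (G = -2494*(-1/4381) = 2494/4381 ≈ 0.56928)
J = -2173 (J = -874 - 1299 = -2173)
(-2528 + G)*(-2895 + J) = (-2528 + 2494/4381)*(-2895 - 2173) = -11072674/4381*(-5068) = 56116311832/4381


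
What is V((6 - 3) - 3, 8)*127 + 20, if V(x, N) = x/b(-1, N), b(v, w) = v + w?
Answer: 20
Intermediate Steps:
V(x, N) = x/(-1 + N)
V((6 - 3) - 3, 8)*127 + 20 = (((6 - 3) - 3)/(-1 + 8))*127 + 20 = ((3 - 3)/7)*127 + 20 = (0*(⅐))*127 + 20 = 0*127 + 20 = 0 + 20 = 20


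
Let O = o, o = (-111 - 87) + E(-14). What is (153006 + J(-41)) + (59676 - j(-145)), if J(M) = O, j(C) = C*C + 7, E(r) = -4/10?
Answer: 957258/5 ≈ 1.9145e+5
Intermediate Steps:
E(r) = -2/5 (E(r) = -4*1/10 = -2/5)
o = -992/5 (o = (-111 - 87) - 2/5 = -198 - 2/5 = -992/5 ≈ -198.40)
O = -992/5 ≈ -198.40
j(C) = 7 + C**2 (j(C) = C**2 + 7 = 7 + C**2)
J(M) = -992/5
(153006 + J(-41)) + (59676 - j(-145)) = (153006 - 992/5) + (59676 - (7 + (-145)**2)) = 764038/5 + (59676 - (7 + 21025)) = 764038/5 + (59676 - 1*21032) = 764038/5 + (59676 - 21032) = 764038/5 + 38644 = 957258/5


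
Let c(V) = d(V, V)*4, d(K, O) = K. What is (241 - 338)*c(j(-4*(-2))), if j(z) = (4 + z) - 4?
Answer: -3104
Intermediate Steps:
j(z) = z
c(V) = 4*V (c(V) = V*4 = 4*V)
(241 - 338)*c(j(-4*(-2))) = (241 - 338)*(4*(-4*(-2))) = -388*8 = -97*32 = -3104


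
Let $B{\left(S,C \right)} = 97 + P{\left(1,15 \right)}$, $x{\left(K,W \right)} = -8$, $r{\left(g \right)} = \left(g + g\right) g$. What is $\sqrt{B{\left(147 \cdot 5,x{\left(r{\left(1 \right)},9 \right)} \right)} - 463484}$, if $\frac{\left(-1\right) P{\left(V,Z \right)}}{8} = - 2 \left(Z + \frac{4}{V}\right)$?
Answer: $i \sqrt{463083} \approx 680.5 i$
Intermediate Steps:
$r{\left(g \right)} = 2 g^{2}$ ($r{\left(g \right)} = 2 g g = 2 g^{2}$)
$P{\left(V,Z \right)} = 16 Z + \frac{64}{V}$ ($P{\left(V,Z \right)} = - 8 \left(- 2 \left(Z + \frac{4}{V}\right)\right) = - 8 \left(- \frac{8}{V} - 2 Z\right) = 16 Z + \frac{64}{V}$)
$B{\left(S,C \right)} = 401$ ($B{\left(S,C \right)} = 97 + \left(16 \cdot 15 + \frac{64}{1}\right) = 97 + \left(240 + 64 \cdot 1\right) = 97 + \left(240 + 64\right) = 97 + 304 = 401$)
$\sqrt{B{\left(147 \cdot 5,x{\left(r{\left(1 \right)},9 \right)} \right)} - 463484} = \sqrt{401 - 463484} = \sqrt{-463083} = i \sqrt{463083}$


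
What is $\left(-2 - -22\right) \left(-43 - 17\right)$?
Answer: $-1200$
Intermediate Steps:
$\left(-2 - -22\right) \left(-43 - 17\right) = \left(-2 + 22\right) \left(-60\right) = 20 \left(-60\right) = -1200$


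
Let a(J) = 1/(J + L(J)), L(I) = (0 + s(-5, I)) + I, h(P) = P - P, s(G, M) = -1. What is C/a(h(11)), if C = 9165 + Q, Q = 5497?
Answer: -14662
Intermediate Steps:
h(P) = 0
L(I) = -1 + I (L(I) = (0 - 1) + I = -1 + I)
C = 14662 (C = 9165 + 5497 = 14662)
a(J) = 1/(-1 + 2*J) (a(J) = 1/(J + (-1 + J)) = 1/(-1 + 2*J))
C/a(h(11)) = 14662/(1/(-1 + 2*0)) = 14662/(1/(-1 + 0)) = 14662/(1/(-1)) = 14662/(-1) = 14662*(-1) = -14662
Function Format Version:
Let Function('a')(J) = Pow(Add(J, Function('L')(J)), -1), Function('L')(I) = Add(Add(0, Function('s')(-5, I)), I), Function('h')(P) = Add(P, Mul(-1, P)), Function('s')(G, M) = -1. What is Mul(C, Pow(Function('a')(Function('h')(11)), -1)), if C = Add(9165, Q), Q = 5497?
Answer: -14662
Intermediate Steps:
Function('h')(P) = 0
Function('L')(I) = Add(-1, I) (Function('L')(I) = Add(Add(0, -1), I) = Add(-1, I))
C = 14662 (C = Add(9165, 5497) = 14662)
Function('a')(J) = Pow(Add(-1, Mul(2, J)), -1) (Function('a')(J) = Pow(Add(J, Add(-1, J)), -1) = Pow(Add(-1, Mul(2, J)), -1))
Mul(C, Pow(Function('a')(Function('h')(11)), -1)) = Mul(14662, Pow(Pow(Add(-1, Mul(2, 0)), -1), -1)) = Mul(14662, Pow(Pow(Add(-1, 0), -1), -1)) = Mul(14662, Pow(Pow(-1, -1), -1)) = Mul(14662, Pow(-1, -1)) = Mul(14662, -1) = -14662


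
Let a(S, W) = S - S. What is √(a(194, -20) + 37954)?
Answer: √37954 ≈ 194.82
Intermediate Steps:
a(S, W) = 0
√(a(194, -20) + 37954) = √(0 + 37954) = √37954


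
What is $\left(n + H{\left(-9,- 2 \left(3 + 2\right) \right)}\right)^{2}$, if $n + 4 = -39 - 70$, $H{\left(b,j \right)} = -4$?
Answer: $13689$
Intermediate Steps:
$n = -113$ ($n = -4 - 109 = -113$)
$\left(n + H{\left(-9,- 2 \left(3 + 2\right) \right)}\right)^{2} = \left(-113 - 4\right)^{2} = \left(-117\right)^{2} = 13689$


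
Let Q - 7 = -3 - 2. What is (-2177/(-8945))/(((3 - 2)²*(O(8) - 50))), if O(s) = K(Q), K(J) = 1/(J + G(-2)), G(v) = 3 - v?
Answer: -15239/3121805 ≈ -0.0048815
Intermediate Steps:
Q = 2 (Q = 7 + (-3 - 2) = 7 - 5 = 2)
K(J) = 1/(5 + J) (K(J) = 1/(J + (3 - 1*(-2))) = 1/(J + (3 + 2)) = 1/(J + 5) = 1/(5 + J))
O(s) = ⅐ (O(s) = 1/(5 + 2) = 1/7 = ⅐)
(-2177/(-8945))/(((3 - 2)²*(O(8) - 50))) = (-2177/(-8945))/(((3 - 2)²*(⅐ - 50))) = (-2177*(-1/8945))/((1²*(-349/7))) = 2177/(8945*((1*(-349/7)))) = 2177/(8945*(-349/7)) = (2177/8945)*(-7/349) = -15239/3121805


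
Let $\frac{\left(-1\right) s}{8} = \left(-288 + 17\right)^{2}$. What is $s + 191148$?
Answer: $-396380$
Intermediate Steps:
$s = -587528$ ($s = - 8 \left(-288 + 17\right)^{2} = - 8 \left(-271\right)^{2} = \left(-8\right) 73441 = -587528$)
$s + 191148 = -587528 + 191148 = -396380$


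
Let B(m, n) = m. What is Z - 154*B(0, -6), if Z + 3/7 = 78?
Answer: 543/7 ≈ 77.571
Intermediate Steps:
Z = 543/7 (Z = -3/7 + 78 = 543/7 ≈ 77.571)
Z - 154*B(0, -6) = 543/7 - 154*0 = 543/7 + 0 = 543/7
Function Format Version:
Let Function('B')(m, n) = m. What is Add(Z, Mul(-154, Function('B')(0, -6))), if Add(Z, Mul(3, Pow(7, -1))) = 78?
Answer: Rational(543, 7) ≈ 77.571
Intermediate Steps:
Z = Rational(543, 7) (Z = Add(Rational(-3, 7), 78) = Rational(543, 7) ≈ 77.571)
Add(Z, Mul(-154, Function('B')(0, -6))) = Add(Rational(543, 7), Mul(-154, 0)) = Add(Rational(543, 7), 0) = Rational(543, 7)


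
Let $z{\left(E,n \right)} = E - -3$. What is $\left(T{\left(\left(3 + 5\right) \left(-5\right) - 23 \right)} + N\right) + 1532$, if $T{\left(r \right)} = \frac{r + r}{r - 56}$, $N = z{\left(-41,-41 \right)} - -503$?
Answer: $\frac{33967}{17} \approx 1998.1$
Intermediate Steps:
$z{\left(E,n \right)} = 3 + E$ ($z{\left(E,n \right)} = E + 3 = 3 + E$)
$N = 465$ ($N = \left(3 - 41\right) - -503 = -38 + 503 = 465$)
$T{\left(r \right)} = \frac{2 r}{-56 + r}$
$\left(T{\left(\left(3 + 5\right) \left(-5\right) - 23 \right)} + N\right) + 1532 = \left(\frac{2 \left(\left(3 + 5\right) \left(-5\right) - 23\right)}{-56 + \left(\left(3 + 5\right) \left(-5\right) - 23\right)} + 465\right) + 1532 = \left(\frac{2 \left(8 \left(-5\right) - 23\right)}{-56 + \left(8 \left(-5\right) - 23\right)} + 465\right) + 1532 = \left(\frac{2 \left(-40 - 23\right)}{-56 - 63} + 465\right) + 1532 = \left(2 \left(-63\right) \frac{1}{-56 - 63} + 465\right) + 1532 = \left(2 \left(-63\right) \frac{1}{-119} + 465\right) + 1532 = \left(2 \left(-63\right) \left(- \frac{1}{119}\right) + 465\right) + 1532 = \left(\frac{18}{17} + 465\right) + 1532 = \frac{7923}{17} + 1532 = \frac{33967}{17}$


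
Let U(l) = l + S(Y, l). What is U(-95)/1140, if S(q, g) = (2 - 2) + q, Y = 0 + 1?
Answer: -47/570 ≈ -0.082456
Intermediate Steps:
Y = 1
S(q, g) = q (S(q, g) = 0 + q = q)
U(l) = 1 + l (U(l) = l + 1 = 1 + l)
U(-95)/1140 = (1 - 95)/1140 = -94*1/1140 = -47/570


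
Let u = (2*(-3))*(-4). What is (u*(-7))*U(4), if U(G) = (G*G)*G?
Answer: -10752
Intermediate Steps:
u = 24 (u = -6*(-4) = 24)
U(G) = G**3 (U(G) = G**2*G = G**3)
(u*(-7))*U(4) = (24*(-7))*4**3 = -168*64 = -10752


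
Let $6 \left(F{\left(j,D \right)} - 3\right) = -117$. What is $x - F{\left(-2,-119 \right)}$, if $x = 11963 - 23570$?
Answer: $- \frac{23181}{2} \approx -11591.0$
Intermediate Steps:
$F{\left(j,D \right)} = - \frac{33}{2}$ ($F{\left(j,D \right)} = 3 + \frac{1}{6} \left(-117\right) = 3 - \frac{39}{2} = - \frac{33}{2}$)
$x = -11607$
$x - F{\left(-2,-119 \right)} = -11607 - - \frac{33}{2} = -11607 + \frac{33}{2} = - \frac{23181}{2}$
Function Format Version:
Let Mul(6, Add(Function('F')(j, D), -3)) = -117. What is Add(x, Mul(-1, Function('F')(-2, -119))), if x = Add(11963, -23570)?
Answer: Rational(-23181, 2) ≈ -11591.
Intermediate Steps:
Function('F')(j, D) = Rational(-33, 2) (Function('F')(j, D) = Add(3, Mul(Rational(1, 6), -117)) = Add(3, Rational(-39, 2)) = Rational(-33, 2))
x = -11607
Add(x, Mul(-1, Function('F')(-2, -119))) = Add(-11607, Mul(-1, Rational(-33, 2))) = Add(-11607, Rational(33, 2)) = Rational(-23181, 2)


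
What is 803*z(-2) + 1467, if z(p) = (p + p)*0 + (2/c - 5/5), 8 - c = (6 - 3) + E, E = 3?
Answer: 1467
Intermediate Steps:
c = 2 (c = 8 - ((6 - 3) + 3) = 8 - (3 + 3) = 8 - 1*6 = 8 - 6 = 2)
z(p) = 0 (z(p) = (p + p)*0 + (2/2 - 5/5) = (2*p)*0 + (2*(½) - 5*⅕) = 0 + (1 - 1) = 0 + 0 = 0)
803*z(-2) + 1467 = 803*0 + 1467 = 0 + 1467 = 1467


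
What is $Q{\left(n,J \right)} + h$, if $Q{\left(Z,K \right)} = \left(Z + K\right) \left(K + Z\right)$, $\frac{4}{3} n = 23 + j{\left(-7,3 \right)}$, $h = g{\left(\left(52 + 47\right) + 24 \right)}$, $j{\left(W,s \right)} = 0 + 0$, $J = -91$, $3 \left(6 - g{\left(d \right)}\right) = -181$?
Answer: $\frac{264259}{48} \approx 5505.4$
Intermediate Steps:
$g{\left(d \right)} = \frac{199}{3}$ ($g{\left(d \right)} = 6 - - \frac{181}{3} = 6 + \frac{181}{3} = \frac{199}{3}$)
$j{\left(W,s \right)} = 0$
$h = \frac{199}{3} \approx 66.333$
$n = \frac{69}{4}$ ($n = \frac{3 \left(23 + 0\right)}{4} = \frac{3}{4} \cdot 23 = \frac{69}{4} \approx 17.25$)
$Q{\left(Z,K \right)} = \left(K + Z\right)^{2}$ ($Q{\left(Z,K \right)} = \left(K + Z\right) \left(K + Z\right) = \left(K + Z\right)^{2}$)
$Q{\left(n,J \right)} + h = \left(-91 + \frac{69}{4}\right)^{2} + \frac{199}{3} = \left(- \frac{295}{4}\right)^{2} + \frac{199}{3} = \frac{87025}{16} + \frac{199}{3} = \frac{264259}{48}$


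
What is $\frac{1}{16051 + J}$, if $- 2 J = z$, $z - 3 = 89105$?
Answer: $- \frac{1}{28503} \approx -3.5084 \cdot 10^{-5}$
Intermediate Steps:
$z = 89108$ ($z = 3 + 89105 = 89108$)
$J = -44554$ ($J = \left(- \frac{1}{2}\right) 89108 = -44554$)
$\frac{1}{16051 + J} = \frac{1}{16051 - 44554} = \frac{1}{-28503} = - \frac{1}{28503}$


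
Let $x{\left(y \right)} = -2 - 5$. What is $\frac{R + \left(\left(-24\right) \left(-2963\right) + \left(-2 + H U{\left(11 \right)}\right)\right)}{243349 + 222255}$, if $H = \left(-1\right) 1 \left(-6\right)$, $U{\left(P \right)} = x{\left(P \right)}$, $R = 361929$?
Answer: $\frac{432997}{465604} \approx 0.92997$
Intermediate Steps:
$x{\left(y \right)} = -7$
$U{\left(P \right)} = -7$
$H = 6$ ($H = \left(-1\right) \left(-6\right) = 6$)
$\frac{R + \left(\left(-24\right) \left(-2963\right) + \left(-2 + H U{\left(11 \right)}\right)\right)}{243349 + 222255} = \frac{361929 + \left(\left(-24\right) \left(-2963\right) + \left(-2 + 6 \left(-7\right)\right)\right)}{243349 + 222255} = \frac{361929 + \left(71112 - 44\right)}{465604} = \left(361929 + \left(71112 - 44\right)\right) \frac{1}{465604} = \left(361929 + 71068\right) \frac{1}{465604} = 432997 \cdot \frac{1}{465604} = \frac{432997}{465604}$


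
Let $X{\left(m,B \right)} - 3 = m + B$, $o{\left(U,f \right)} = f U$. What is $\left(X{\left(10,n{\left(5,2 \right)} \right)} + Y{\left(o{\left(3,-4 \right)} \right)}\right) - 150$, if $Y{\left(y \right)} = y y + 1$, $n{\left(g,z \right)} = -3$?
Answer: $5$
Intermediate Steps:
$o{\left(U,f \right)} = U f$
$Y{\left(y \right)} = 1 + y^{2}$ ($Y{\left(y \right)} = y^{2} + 1 = 1 + y^{2}$)
$X{\left(m,B \right)} = 3 + B + m$ ($X{\left(m,B \right)} = 3 + \left(m + B\right) = 3 + \left(B + m\right) = 3 + B + m$)
$\left(X{\left(10,n{\left(5,2 \right)} \right)} + Y{\left(o{\left(3,-4 \right)} \right)}\right) - 150 = \left(\left(3 - 3 + 10\right) + \left(1 + \left(3 \left(-4\right)\right)^{2}\right)\right) - 150 = \left(10 + \left(1 + \left(-12\right)^{2}\right)\right) - 150 = \left(10 + \left(1 + 144\right)\right) - 150 = \left(10 + 145\right) - 150 = 155 - 150 = 5$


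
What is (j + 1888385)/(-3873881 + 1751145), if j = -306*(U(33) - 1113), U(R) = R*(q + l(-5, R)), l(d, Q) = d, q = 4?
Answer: -203551/192976 ≈ -1.0548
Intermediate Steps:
U(R) = -R (U(R) = R*(4 - 5) = R*(-1) = -R)
j = 350676 (j = -306*(-1*33 - 1113) = -306*(-33 - 1113) = -306*(-1146) = 350676)
(j + 1888385)/(-3873881 + 1751145) = (350676 + 1888385)/(-3873881 + 1751145) = 2239061/(-2122736) = 2239061*(-1/2122736) = -203551/192976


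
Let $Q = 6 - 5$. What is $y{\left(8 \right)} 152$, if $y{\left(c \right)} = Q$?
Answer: $152$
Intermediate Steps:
$Q = 1$ ($Q = 6 - 5 = 1$)
$y{\left(c \right)} = 1$
$y{\left(8 \right)} 152 = 1 \cdot 152 = 152$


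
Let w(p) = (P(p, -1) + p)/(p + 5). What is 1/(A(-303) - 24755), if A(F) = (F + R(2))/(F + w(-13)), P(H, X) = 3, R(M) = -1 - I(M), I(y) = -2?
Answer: -1207/29878077 ≈ -4.0398e-5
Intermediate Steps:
R(M) = 1 (R(M) = -1 - 1*(-2) = -1 + 2 = 1)
w(p) = (3 + p)/(5 + p) (w(p) = (3 + p)/(p + 5) = (3 + p)/(5 + p))
A(F) = (1 + F)/(5/4 + F) (A(F) = (F + 1)/(F + (3 - 13)/(5 - 13)) = (1 + F)/(F - 10/(-8)) = (1 + F)/(F - ⅛*(-10)) = (1 + F)/(F + 5/4) = (1 + F)/(5/4 + F))
1/(A(-303) - 24755) = 1/(4*(1 - 303)/(5 + 4*(-303)) - 24755) = 1/(4*(-302)/(5 - 1212) - 24755) = 1/(4*(-302)/(-1207) - 24755) = 1/(4*(-1/1207)*(-302) - 24755) = 1/(1208/1207 - 24755) = 1/(-29878077/1207) = -1207/29878077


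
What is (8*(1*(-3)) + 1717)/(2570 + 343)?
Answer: 1693/2913 ≈ 0.58119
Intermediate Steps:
(8*(1*(-3)) + 1717)/(2570 + 343) = (8*(-3) + 1717)/2913 = (-24 + 1717)*(1/2913) = 1693*(1/2913) = 1693/2913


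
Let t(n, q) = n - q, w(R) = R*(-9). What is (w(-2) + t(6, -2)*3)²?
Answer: 1764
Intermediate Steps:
w(R) = -9*R
(w(-2) + t(6, -2)*3)² = (-9*(-2) + (6 - 1*(-2))*3)² = (18 + (6 + 2)*3)² = (18 + 8*3)² = (18 + 24)² = 42² = 1764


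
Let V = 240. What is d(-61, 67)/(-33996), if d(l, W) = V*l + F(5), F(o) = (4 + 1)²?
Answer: 14615/33996 ≈ 0.42990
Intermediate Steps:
F(o) = 25 (F(o) = 5² = 25)
d(l, W) = 25 + 240*l (d(l, W) = 240*l + 25 = 25 + 240*l)
d(-61, 67)/(-33996) = (25 + 240*(-61))/(-33996) = (25 - 14640)*(-1/33996) = -14615*(-1/33996) = 14615/33996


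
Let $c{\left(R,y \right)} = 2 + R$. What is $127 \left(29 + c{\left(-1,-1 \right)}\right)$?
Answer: $3810$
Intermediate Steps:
$127 \left(29 + c{\left(-1,-1 \right)}\right) = 127 \left(29 + \left(2 - 1\right)\right) = 127 \left(29 + 1\right) = 127 \cdot 30 = 3810$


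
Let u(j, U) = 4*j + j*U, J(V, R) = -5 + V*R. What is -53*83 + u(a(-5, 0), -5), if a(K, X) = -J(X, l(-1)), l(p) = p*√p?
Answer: -4404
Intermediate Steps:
l(p) = p^(3/2)
J(V, R) = -5 + R*V
a(K, X) = 5 + I*X (a(K, X) = -(-5 + (-1)^(3/2)*X) = -(-5 + (-I)*X) = -(-5 - I*X) = 5 + I*X)
u(j, U) = 4*j + U*j
-53*83 + u(a(-5, 0), -5) = -53*83 + (5 + I*0)*(4 - 5) = -4399 + (5 + 0)*(-1) = -4399 + 5*(-1) = -4399 - 5 = -4404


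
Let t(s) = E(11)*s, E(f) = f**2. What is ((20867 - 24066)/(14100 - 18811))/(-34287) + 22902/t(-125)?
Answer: -4367553887/2884393875 ≈ -1.5142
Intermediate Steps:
t(s) = 121*s (t(s) = 11**2*s = 121*s)
((20867 - 24066)/(14100 - 18811))/(-34287) + 22902/t(-125) = ((20867 - 24066)/(14100 - 18811))/(-34287) + 22902/((121*(-125))) = -3199/(-4711)*(-1/34287) + 22902/(-15125) = -3199*(-1/4711)*(-1/34287) + 22902*(-1/15125) = (457/673)*(-1/34287) - 2082/1375 = -457/23075151 - 2082/1375 = -4367553887/2884393875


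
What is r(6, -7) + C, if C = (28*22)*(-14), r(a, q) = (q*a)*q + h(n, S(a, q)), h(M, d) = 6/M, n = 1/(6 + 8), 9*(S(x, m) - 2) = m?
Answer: -8246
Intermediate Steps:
S(x, m) = 2 + m/9
n = 1/14 ≈ 0.071429
r(a, q) = 84 + a*q**2 (r(a, q) = (q*a)*q + 6/(1/14) = (a*q)*q + 6*14 = a*q**2 + 84 = 84 + a*q**2)
C = -8624 (C = 616*(-14) = -8624)
r(6, -7) + C = (84 + 6*(-7)**2) - 8624 = (84 + 6*49) - 8624 = (84 + 294) - 8624 = 378 - 8624 = -8246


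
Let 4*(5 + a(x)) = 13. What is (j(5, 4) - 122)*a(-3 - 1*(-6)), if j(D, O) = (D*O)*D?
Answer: 77/2 ≈ 38.500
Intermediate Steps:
a(x) = -7/4 (a(x) = -5 + (¼)*13 = -5 + 13/4 = -7/4)
j(D, O) = O*D²
(j(5, 4) - 122)*a(-3 - 1*(-6)) = (4*5² - 122)*(-7/4) = (4*25 - 122)*(-7/4) = (100 - 122)*(-7/4) = -22*(-7/4) = 77/2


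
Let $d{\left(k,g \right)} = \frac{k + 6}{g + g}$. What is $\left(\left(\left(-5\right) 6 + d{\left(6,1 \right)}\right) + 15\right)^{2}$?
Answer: $81$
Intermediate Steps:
$d{\left(k,g \right)} = \frac{6 + k}{2 g}$
$\left(\left(\left(-5\right) 6 + d{\left(6,1 \right)}\right) + 15\right)^{2} = \left(\left(\left(-5\right) 6 + \frac{6 + 6}{2 \cdot 1}\right) + 15\right)^{2} = \left(\left(-30 + \frac{1}{2} \cdot 1 \cdot 12\right) + 15\right)^{2} = \left(\left(-30 + 6\right) + 15\right)^{2} = \left(-24 + 15\right)^{2} = \left(-9\right)^{2} = 81$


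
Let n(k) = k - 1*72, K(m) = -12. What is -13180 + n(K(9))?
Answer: -13264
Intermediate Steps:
n(k) = -72 + k (n(k) = k - 72 = -72 + k)
-13180 + n(K(9)) = -13180 + (-72 - 12) = -13180 - 84 = -13264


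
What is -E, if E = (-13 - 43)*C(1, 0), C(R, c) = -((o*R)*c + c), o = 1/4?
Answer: 0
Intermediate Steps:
o = ¼ ≈ 0.25000
C(R, c) = -c - R*c/4 (C(R, c) = -((R/4)*c + c) = -(R*c/4 + c) = -(c + R*c/4) = -c - R*c/4)
E = 0 (E = (-13 - 43)*(-¼*0*(4 + 1)) = -(-14)*0*5 = -56*0 = 0)
-E = -1*0 = 0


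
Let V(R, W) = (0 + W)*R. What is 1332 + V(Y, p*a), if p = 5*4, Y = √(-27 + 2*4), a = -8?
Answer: 1332 - 160*I*√19 ≈ 1332.0 - 697.42*I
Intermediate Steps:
Y = I*√19 (Y = √(-27 + 8) = √(-19) = I*√19 ≈ 4.3589*I)
p = 20
V(R, W) = R*W (V(R, W) = W*R = R*W)
1332 + V(Y, p*a) = 1332 + (I*√19)*(20*(-8)) = 1332 + (I*√19)*(-160) = 1332 - 160*I*√19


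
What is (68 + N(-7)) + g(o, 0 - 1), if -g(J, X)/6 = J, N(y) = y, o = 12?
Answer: -11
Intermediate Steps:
g(J, X) = -6*J
(68 + N(-7)) + g(o, 0 - 1) = (68 - 7) - 6*12 = 61 - 72 = -11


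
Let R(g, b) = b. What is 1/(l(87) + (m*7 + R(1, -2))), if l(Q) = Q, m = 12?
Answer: 1/169 ≈ 0.0059172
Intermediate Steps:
1/(l(87) + (m*7 + R(1, -2))) = 1/(87 + (12*7 - 2)) = 1/(87 + (84 - 2)) = 1/(87 + 82) = 1/169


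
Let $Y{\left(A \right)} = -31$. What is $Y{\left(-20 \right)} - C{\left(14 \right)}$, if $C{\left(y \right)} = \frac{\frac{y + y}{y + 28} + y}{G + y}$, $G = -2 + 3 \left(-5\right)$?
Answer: $- \frac{235}{9} \approx -26.111$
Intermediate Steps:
$G = -17$ ($G = -2 - 15 = -17$)
$C{\left(y \right)} = \frac{y + \frac{2 y}{28 + y}}{-17 + y}$ ($C{\left(y \right)} = \frac{\frac{y + y}{y + 28} + y}{-17 + y} = \frac{\frac{2 y}{28 + y} + y}{-17 + y} = \frac{y + \frac{2 y}{28 + y}}{-17 + y}$)
$Y{\left(-20 \right)} - C{\left(14 \right)} = -31 - \frac{14 \left(30 + 14\right)}{-476 + 14^{2} + 11 \cdot 14} = -31 - 14 \frac{1}{-476 + 196 + 154} \cdot 44 = -31 - 14 \frac{1}{-126} \cdot 44 = -31 - 14 \left(- \frac{1}{126}\right) 44 = -31 - - \frac{44}{9} = -31 + \frac{44}{9} = - \frac{235}{9}$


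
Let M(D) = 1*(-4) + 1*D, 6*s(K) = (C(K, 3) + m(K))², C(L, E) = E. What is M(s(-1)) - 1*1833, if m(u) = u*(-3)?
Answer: -1831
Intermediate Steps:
m(u) = -3*u
s(K) = (3 - 3*K)²/6
M(D) = -4 + D
M(s(-1)) - 1*1833 = (-4 + 3*(-1 - 1)²/2) - 1*1833 = (-4 + (3/2)*(-2)²) - 1833 = (-4 + (3/2)*4) - 1833 = (-4 + 6) - 1833 = 2 - 1833 = -1831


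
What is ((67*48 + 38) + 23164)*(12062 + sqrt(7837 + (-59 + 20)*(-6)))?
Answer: 318653916 + 26418*sqrt(8071) ≈ 3.2103e+8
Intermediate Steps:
((67*48 + 38) + 23164)*(12062 + sqrt(7837 + (-59 + 20)*(-6))) = ((3216 + 38) + 23164)*(12062 + sqrt(7837 - 39*(-6))) = (3254 + 23164)*(12062 + sqrt(7837 + 234)) = 26418*(12062 + sqrt(8071)) = 318653916 + 26418*sqrt(8071)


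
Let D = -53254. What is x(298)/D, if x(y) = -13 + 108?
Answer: -95/53254 ≈ -0.0017839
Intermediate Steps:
x(y) = 95
x(298)/D = 95/(-53254) = 95*(-1/53254) = -95/53254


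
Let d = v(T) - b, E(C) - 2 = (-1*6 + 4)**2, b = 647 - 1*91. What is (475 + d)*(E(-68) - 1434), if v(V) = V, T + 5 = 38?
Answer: 68544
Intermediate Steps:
T = 33 (T = -5 + 38 = 33)
b = 556 (b = 647 - 91 = 556)
E(C) = 6 (E(C) = 2 + (-1*6 + 4)**2 = 2 + (-6 + 4)**2 = 2 + (-2)**2 = 2 + 4 = 6)
d = -523 (d = 33 - 1*556 = 33 - 556 = -523)
(475 + d)*(E(-68) - 1434) = (475 - 523)*(6 - 1434) = -48*(-1428) = 68544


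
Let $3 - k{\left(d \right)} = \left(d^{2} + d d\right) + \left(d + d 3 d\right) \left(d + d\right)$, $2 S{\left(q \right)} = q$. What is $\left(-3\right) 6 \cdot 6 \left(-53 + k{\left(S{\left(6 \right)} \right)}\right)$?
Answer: $26784$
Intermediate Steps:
$S{\left(q \right)} = \frac{q}{2}$
$k{\left(d \right)} = 3 - 2 d^{2} - 2 d \left(d + 3 d^{2}\right)$ ($k{\left(d \right)} = 3 - \left(\left(d^{2} + d d\right) + \left(d + d 3 d\right) \left(d + d\right)\right) = 3 - \left(\left(d^{2} + d^{2}\right) + \left(d + 3 d d\right) 2 d\right) = 3 - \left(2 d^{2} + \left(d + 3 d^{2}\right) 2 d\right) = 3 - \left(2 d^{2} + 2 d \left(d + 3 d^{2}\right)\right) = 3 - 2 d^{2} - 2 d \left(d + 3 d^{2}\right)$)
$\left(-3\right) 6 \cdot 6 \left(-53 + k{\left(S{\left(6 \right)} \right)}\right) = \left(-3\right) 6 \cdot 6 \left(-53 - \left(-3 + 36 + 162\right)\right) = \left(-18\right) 6 \left(-53 - \left(-3 + 36 + 162\right)\right) = - 108 \left(-53 - 195\right) = \left(-108\right) \left(-248\right) = 26784$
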